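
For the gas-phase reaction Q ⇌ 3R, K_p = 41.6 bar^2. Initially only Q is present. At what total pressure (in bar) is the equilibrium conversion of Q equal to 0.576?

P = 3.98 bar

Basis: 1 mol Q initially; let X = conversion of Q. Extent ξ = X.
At extent ξ: n_Q = 1 − X; n_R = 3X.
Summing: n_T = 1 + 2X.
K_p = p_R^3 / (p_Q) with p_i = (n_i/n_T)·P.
At X = 0.576: the mole-fraction product g(X) = Π y_i^ν_i = 2.628. Since K_p = g(X)·P^{2}, P = (K_p/g)^(1/2) = (41.6/2.628)^(1/2) = 3.98 bar.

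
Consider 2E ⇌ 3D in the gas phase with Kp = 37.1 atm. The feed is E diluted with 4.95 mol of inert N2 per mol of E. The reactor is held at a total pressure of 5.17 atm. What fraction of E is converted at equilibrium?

Let X = conversion of E (basis 1 mol E); extent of reaction ξ = 0.5X.
Mole table: n_E = 1 − X; n_D = 1.5X; n_I = 4.95 (inert).
Total moles n_T = 5.95 + 0.5X.
Mole fractions y_i = n_i/n_T; Kp = p_D^3 / (p_E^2) with p_i = y_i·P.
Equating to 37.1 atm and solving on 0 < X < 1: X = 0.804.

X = 0.804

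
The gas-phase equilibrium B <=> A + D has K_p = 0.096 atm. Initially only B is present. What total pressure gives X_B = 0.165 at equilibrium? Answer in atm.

P = 3.43 atm

Let X = conversion of B (basis 1 mol B); extent of reaction ξ = X.
Mole table: n_B = 1 − X; n_A = X; n_D = X.
Total moles n_T = 1 + X.
K_p = p_A p_D / (p_B) with p_i = (n_i/n_T)·P.
At X = 0.165: the mole-fraction product g(X) = Π y_i^ν_i = 0.02799. Since K_p = g(X)·P^{1}, P = (K_p/g)^(1/1) = (0.096/0.02799)^(1/1) = 3.43 atm.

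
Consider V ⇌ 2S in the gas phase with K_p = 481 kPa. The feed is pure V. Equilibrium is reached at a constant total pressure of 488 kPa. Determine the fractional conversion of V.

X = 0.445

Take 1 mol V as basis and let X be its fractional conversion, so ξ = X.
Species balance: n_V = 1 − X; n_S = 2X.
Total moles n_T = 1 + X.
Mole fractions y_i = n_i/n_T; K_p = p_S^2 / (p_V) with p_i = y_i·P.
Substituting and setting equal to 481 kPa gives a polynomial in X; the root in (0,1) is X = 0.445.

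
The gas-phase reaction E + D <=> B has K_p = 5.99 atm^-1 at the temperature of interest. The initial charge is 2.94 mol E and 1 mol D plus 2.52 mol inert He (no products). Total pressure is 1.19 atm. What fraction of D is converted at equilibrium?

Let X = conversion of D (basis 1 mol D); extent of reaction ξ = X.
Species balance: n_E = 2.94 − X; n_D = 1 − X; n_B = X; n_I = 2.52 (inert).
n_T = Σnᵢ = 6.46 − X.
Mole fractions y_i = n_i/n_T; K_p = p_B / (p_E p_D) with p_i = y_i·P.
Setting this equal to 5.99 atm^-1 and taking the physical root (0 < X < 1) gives X = 0.733.

X = 0.733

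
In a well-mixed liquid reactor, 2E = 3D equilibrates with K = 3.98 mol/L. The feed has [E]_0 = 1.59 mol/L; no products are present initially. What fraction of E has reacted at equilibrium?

X = 0.540

Let X = conversion of E; extent ξ = 1.59X/2 mol/L.
Concentrations: [E] = 1.59 − 1.59X; [D] = 2.39X.
K = [D]^3 / ([E]^2).
This equals 3.98 at X = 0.540 (the root in 0 < X < 1).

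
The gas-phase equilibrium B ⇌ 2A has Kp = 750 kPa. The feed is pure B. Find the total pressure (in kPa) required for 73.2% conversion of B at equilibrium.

Let X = conversion of B (basis 1 mol B); extent of reaction ξ = X.
Species balance: n_B = 1 − X; n_A = 2X.
Total moles n_T = 1 + X.
Kp = p_A^2 / (p_B) with p_i = (n_i/n_T)·P.
At X = 0.732: the mole-fraction product g(X) = Π y_i^ν_i = 4.617. Since Kp = g(X)·P^{1}, P = (Kp/g)^(1/1) = (750/4.617)^(1/1) = 162 kPa.

P = 162 kPa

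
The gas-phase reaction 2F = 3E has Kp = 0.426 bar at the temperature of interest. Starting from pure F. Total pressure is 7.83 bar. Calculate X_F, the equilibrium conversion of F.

Take 1 mol F as basis and let X be its fractional conversion, so ξ = 0.5X.
Mole table: n_F = 1 − X; n_E = 1.5X.
Total moles n_T = 1 + 0.5X.
y_i = n_i/n_T, p_i = y_i·P. Kp = p_E^3 / (p_F^2).
This yields a degree-3 equation in X; solving on (0,1), X = 0.221.

X = 0.221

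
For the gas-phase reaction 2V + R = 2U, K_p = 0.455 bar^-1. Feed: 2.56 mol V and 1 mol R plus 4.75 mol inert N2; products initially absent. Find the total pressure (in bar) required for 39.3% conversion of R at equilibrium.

P = 5.63 bar

Basis: 1 mol R initially; let X = conversion of R. Extent ξ = X.
Mole table: n_V = 2.56 − 2X; n_R = 1 − X; n_U = 2X; n_I = 4.75 (inert).
Summing: n_T = 8.31 − X.
K_p = p_U^2 / (p_V^2 p_R) with p_i = (n_i/n_T)·P.
At X = 0.393: the mole-fraction product g(X) = Π y_i^ν_i = 2.56. Since K_p = g(X)·P^{-1}, P = (g/K_p)^(1/1) = (2.56/0.455)^(1/1) = 5.63 bar.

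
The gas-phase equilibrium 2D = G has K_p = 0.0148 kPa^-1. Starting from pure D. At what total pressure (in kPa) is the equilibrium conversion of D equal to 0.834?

Let X = conversion of D (basis 1 mol D); extent of reaction ξ = 0.5X.
Species balance: n_D = 1 − X; n_G = 0.5X.
Summing: n_T = 1 − 0.5X.
K_p = p_G / (p_D^2) with p_i = (n_i/n_T)·P.
At X = 0.834: the mole-fraction product g(X) = Π y_i^ν_i = 8.822. Since K_p = g(X)·P^{-1}, P = (g/K_p)^(1/1) = (8.822/0.0148)^(1/1) = 596 kPa.

P = 596 kPa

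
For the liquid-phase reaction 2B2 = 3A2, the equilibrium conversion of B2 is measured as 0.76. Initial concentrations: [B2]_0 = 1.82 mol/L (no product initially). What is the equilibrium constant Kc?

Let X = conversion of B2.
Concentrations: [B2] = 1.82 − 1.82X; [A2] = 2.73X.
At X = 0.76: [B2] = 0.437, [A2] = 2.07.
Kc = [A2]^3 / ([B2]^2) = 46.8 mol/L.

Kc = 46.8 mol/L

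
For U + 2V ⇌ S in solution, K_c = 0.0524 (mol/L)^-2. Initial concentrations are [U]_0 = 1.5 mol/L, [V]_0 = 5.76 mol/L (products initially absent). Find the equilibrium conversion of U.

X = 0.491

Let X = conversion of U; extent ξ = 1.5·X mol/L.
Concentrations: [U] = 1.5 − 1.5X; [V] = 5.76 − 3X; [S] = 1.5X.
K_c = [S] / ([U] [V]^2).
Setting equal to 0.0524 and solving for X on (0,1) gives X = 0.491.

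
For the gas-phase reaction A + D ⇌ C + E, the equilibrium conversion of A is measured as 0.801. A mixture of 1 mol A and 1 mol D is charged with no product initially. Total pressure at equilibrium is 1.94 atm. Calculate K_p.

K_p = 16.2

Basis: 1 mol A initially; let X = conversion of A. Extent ξ = X.
Mole table: n_A = 1 − X; n_D = 1 − X; n_C = X; n_E = X.
n_T stays at 2 (no change in mole number).
At X = 0.801: n_A = 0.199, n_D = 0.199, n_C = 0.801, n_E = 0.801, n_T = 2.
p_i = (n_i/n_T)·P. K_p = p_C p_E / (p_A p_D) = 16.2.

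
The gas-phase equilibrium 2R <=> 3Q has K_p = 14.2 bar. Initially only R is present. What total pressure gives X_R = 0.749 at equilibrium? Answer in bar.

P = 0.867 bar

Take 1 mol R as basis and let X be its fractional conversion, so ξ = 0.5X.
Mole table: n_R = 1 − X; n_Q = 1.5X.
Summing: n_T = 1 + 0.5X.
K_p = p_Q^3 / (p_R^2) with p_i = (n_i/n_T)·P.
At X = 0.749: the mole-fraction product g(X) = Π y_i^ν_i = 16.38. Since K_p = g(X)·P^{1}, P = (K_p/g)^(1/1) = (14.2/16.38)^(1/1) = 0.867 bar.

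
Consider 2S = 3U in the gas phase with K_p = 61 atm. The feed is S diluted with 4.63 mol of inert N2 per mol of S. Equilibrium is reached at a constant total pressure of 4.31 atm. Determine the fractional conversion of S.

Take 1 mol S as basis and let X be its fractional conversion, so ξ = 0.5X.
At extent ξ: n_S = 1 − X; n_U = 1.5X; n_I = 4.63 (inert).
n_T = Σnᵢ = 5.63 + 0.5X.
Mole fractions y_i = n_i/n_T; K_p = p_U^3 / (p_S^2) with p_i = y_i·P.
Setting this equal to 61 atm and taking the physical root (0 < X < 1) gives X = 0.846.

X = 0.846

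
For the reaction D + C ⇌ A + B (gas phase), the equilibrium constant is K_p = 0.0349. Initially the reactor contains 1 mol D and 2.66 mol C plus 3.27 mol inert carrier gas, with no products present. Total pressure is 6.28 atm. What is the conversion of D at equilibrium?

X = 0.251

Let X = conversion of D (basis 1 mol D); extent of reaction ξ = X.
Species balance: n_D = 1 − X; n_C = 2.66 − X; n_A = X; n_B = X; n_I = 3.27 (inert).
n_T stays at 6.93 (no change in mole number).
y_i = n_i/n_T, p_i = y_i·P. K_p = p_A p_B / (p_D p_C).
Substituting and setting equal to 0.0349 gives a polynomial in X; the root in (0,1) is X = 0.251.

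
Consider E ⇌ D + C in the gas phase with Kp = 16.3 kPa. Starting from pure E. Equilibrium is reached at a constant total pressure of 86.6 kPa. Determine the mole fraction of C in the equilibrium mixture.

y_C = 0.285

Basis: 1 mol E initially; let X = conversion of E. Extent ξ = X.
At extent ξ: n_E = 1 − X; n_D = X; n_C = X.
Total moles n_T = 1 + X.
With p_i = (n_i/n_T)P, Kp = p_D p_C / (p_E).
Equating to 16.3 kPa and solving on 0 < X < 1: X = 0.398.
Then n_C = 0.398, n_T = 1.4, so y_C = 0.285.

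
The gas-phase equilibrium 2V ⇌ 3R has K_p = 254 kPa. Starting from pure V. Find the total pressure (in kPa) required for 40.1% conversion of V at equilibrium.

Let X = conversion of V (basis 1 mol V); extent of reaction ξ = 0.5X.
Species balance: n_V = 1 − X; n_R = 1.5X.
Summing: n_T = 1 + 0.5X.
K_p = p_R^3 / (p_V^2) with p_i = (n_i/n_T)·P.
At X = 0.401: the mole-fraction product g(X) = Π y_i^ν_i = 0.5052. Since K_p = g(X)·P^{1}, P = (K_p/g)^(1/1) = (254/0.5052)^(1/1) = 503 kPa.

P = 503 kPa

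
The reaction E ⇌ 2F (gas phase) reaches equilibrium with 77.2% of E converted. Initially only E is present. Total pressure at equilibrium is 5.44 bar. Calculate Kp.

Kp = 32.1 bar

Take 1 mol E as basis and let X be its fractional conversion, so ξ = X.
Mole table: n_E = 1 − X; n_F = 2X.
Total moles n_T = 1 + X.
At X = 0.772: n_E = 0.228, n_F = 1.54, n_T = 1.77.
p_i = (n_i/n_T)·P. Kp = p_F^2 / (p_E) = 32.1 bar.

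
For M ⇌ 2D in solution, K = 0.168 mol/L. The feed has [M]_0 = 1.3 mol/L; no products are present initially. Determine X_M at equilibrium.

Let X = conversion of M; extent ξ = 1.3·X mol/L.
Concentrations: [M] = 1.3 − 1.3X; [D] = 2.6X.
K = [D]^2 / ([M]).
Solving K = 0.168 for X ∈ (0,1): X = 0.164.

X = 0.164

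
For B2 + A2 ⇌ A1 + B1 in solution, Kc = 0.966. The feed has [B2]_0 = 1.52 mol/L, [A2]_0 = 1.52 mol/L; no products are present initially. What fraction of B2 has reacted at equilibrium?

X = 0.496

Let X = conversion of B2; extent ξ = 1.52·X mol/L.
Concentrations: [B2] = 1.52 − 1.52X; [A2] = 1.52 − 1.52X; [A1] = 1.52X; [B1] = 1.52X.
Kc = [A1] [B1] / ([B2] [A2]).
Setting equal to 0.966 and solving for X on (0,1) gives X = 0.496.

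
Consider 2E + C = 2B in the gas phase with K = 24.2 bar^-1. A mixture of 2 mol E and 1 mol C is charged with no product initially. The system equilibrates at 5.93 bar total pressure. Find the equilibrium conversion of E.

Basis: 2 mol E initially; let X = conversion of E. Extent ξ = X.
At extent ξ: n_E = 2 − 2X; n_C = 1 − X; n_B = 2X.
n_T = Σnᵢ = 3 − X.
Mole fractions y_i = n_i/n_T; K = p_B^2 / (p_E^2 p_C) with p_i = y_i·P.
Equating to 24.2 bar^-1 and solving on 0 < X < 1: X = 0.788.

X = 0.788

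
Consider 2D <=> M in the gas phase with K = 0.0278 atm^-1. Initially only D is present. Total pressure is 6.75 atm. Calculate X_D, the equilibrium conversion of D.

X = 0.244

Basis: 1 mol D initially; let X = conversion of D. Extent ξ = 0.5X.
Mole table: n_D = 1 − X; n_M = 0.5X.
n_T = Σnᵢ = 1 − 0.5X.
With p_i = (n_i/n_T)P, K = p_M / (p_D^2).
This yields a degree-2 equation in X; solving on (0,1), X = 0.244.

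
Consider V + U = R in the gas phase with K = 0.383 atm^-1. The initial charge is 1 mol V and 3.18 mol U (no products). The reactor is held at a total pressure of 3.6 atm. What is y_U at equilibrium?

Basis: 1 mol V initially; let X = conversion of V. Extent ξ = X.
At extent ξ: n_V = 1 − X; n_U = 3.18 − X; n_R = X.
Total moles n_T = 4.18 − X.
With p_i = (n_i/n_T)P, K = p_R / (p_V p_U).
Substituting and setting equal to 0.383 atm^-1 gives a polynomial in X; the root in (0,1) is X = 0.501.
Then n_U = 2.68, n_T = 3.68, so y_U = 0.728.

y_U = 0.728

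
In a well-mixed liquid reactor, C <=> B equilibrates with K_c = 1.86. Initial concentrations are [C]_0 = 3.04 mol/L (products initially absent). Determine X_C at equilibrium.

X = 0.650

Let X = conversion of C; extent ξ = 3.04·X mol/L.
Concentrations: [C] = 3.04 − 3.04X; [B] = 3.04X.
K_c = [B] / ([C]).
Solving K_c = 1.86 for X ∈ (0,1): X = 0.650.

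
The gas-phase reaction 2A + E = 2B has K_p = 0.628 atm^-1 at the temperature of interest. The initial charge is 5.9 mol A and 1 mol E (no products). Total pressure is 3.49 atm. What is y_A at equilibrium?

y_A = 0.723

Basis: 1 mol E initially; let X = conversion of E. Extent ξ = X.
Moles: n_A = 5.9 − 2X; n_E = 1 − X; n_B = 2X.
Total moles n_T = 6.9 − X.
Mole fractions y_i = n_i/n_T; K_p = p_B^2 / (p_A^2 p_E) with p_i = y_i·P.
This yields a degree-3 equation in X; solving on (0,1), X = 0.713.
Then n_A = 4.47, n_T = 6.19, so y_A = 0.723.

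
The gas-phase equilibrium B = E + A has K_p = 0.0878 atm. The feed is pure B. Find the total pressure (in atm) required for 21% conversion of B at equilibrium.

Basis: 1 mol B initially; let X = conversion of B. Extent ξ = X.
At extent ξ: n_B = 1 − X; n_E = X; n_A = X.
Total moles n_T = 1 + X.
K_p = p_E p_A / (p_B) with p_i = (n_i/n_T)·P.
At X = 0.21: the mole-fraction product g(X) = Π y_i^ν_i = 0.04613. Since K_p = g(X)·P^{1}, P = (K_p/g)^(1/1) = (0.0878/0.04613)^(1/1) = 1.9 atm.

P = 1.9 atm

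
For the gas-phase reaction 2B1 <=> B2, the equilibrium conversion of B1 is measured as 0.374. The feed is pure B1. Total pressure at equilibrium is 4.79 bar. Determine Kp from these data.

Let X = conversion of B1 (basis 1 mol B1); extent of reaction ξ = 0.5X.
Moles: n_B1 = 1 − X; n_B2 = 0.5X.
Summing: n_T = 1 − 0.5X.
At X = 0.374: n_B1 = 0.626, n_B2 = 0.187, n_T = 0.813.
p_i = (n_i/n_T)·P. Kp = p_B2 / (p_B1^2) = 0.081 bar^-1.

Kp = 0.081 bar^-1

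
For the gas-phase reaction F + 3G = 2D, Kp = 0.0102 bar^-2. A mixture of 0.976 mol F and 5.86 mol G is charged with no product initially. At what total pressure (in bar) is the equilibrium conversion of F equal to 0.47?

Basis: 0.976 mol F initially; let X = conversion of F. Extent ξ = 0.976X.
Mole table: n_F = 0.976 − 0.976X; n_G = 5.86 − 2.93X; n_D = 1.95X.
Summing: n_T = 6.84 − 1.95X.
Kp = p_D^2 / (p_F p_G^3) with p_i = (n_i/n_T)·P.
At X = 0.47: the mole-fraction product g(X) = Π y_i^ν_i = 0.6323. Since Kp = g(X)·P^{-2}, P = (g/Kp)^(1/2) = (0.6323/0.0102)^(1/2) = 7.87 bar.

P = 7.87 bar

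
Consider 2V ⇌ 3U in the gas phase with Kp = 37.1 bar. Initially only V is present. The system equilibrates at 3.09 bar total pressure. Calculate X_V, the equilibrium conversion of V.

X = 0.721

Take 1 mol V as basis and let X be its fractional conversion, so ξ = 0.5X.
Moles: n_V = 1 − X; n_U = 1.5X.
n_T = Σnᵢ = 1 + 0.5X.
With p_i = (n_i/n_T)P, Kp = p_U^3 / (p_V^2).
This yields a degree-3 equation in X; solving on (0,1), X = 0.721.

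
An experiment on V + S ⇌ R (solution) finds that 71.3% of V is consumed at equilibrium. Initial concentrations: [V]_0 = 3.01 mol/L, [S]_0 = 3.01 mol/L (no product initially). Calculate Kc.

Kc = 2.88 L/mol

Let X = conversion of V.
Concentrations: [V] = 3.01 − 3.01X; [S] = 3.01 − 3.01X; [R] = 3.01X.
At X = 0.713: [V] = 0.864, [S] = 0.864, [R] = 2.15.
Kc = [R] / ([V] [S]) = 2.88 L/mol.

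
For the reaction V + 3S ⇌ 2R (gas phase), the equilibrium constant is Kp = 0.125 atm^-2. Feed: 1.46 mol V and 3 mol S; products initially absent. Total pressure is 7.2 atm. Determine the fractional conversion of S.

Basis: 3 mol S initially; let X = conversion of S. Extent ξ = X.
At extent ξ: n_V = 1.46 − X; n_S = 3 − 3X; n_R = 2X.
Total moles n_T = 4.46 − 2X.
Mole fractions y_i = n_i/n_T; Kp = p_R^2 / (p_V p_S^3) with p_i = y_i·P.
Setting this equal to 0.125 atm^-2 and taking the physical root (0 < X < 1) gives X = 0.556.

X = 0.556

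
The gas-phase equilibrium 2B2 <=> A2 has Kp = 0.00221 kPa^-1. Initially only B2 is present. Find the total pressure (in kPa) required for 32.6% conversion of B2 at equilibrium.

Take 1 mol B2 as basis and let X be its fractional conversion, so ξ = 0.5X.
Moles: n_B2 = 1 − X; n_A2 = 0.5X.
Total moles n_T = 1 − 0.5X.
Kp = p_A2 / (p_B2^2) with p_i = (n_i/n_T)·P.
At X = 0.326: the mole-fraction product g(X) = Π y_i^ν_i = 0.3003. Since Kp = g(X)·P^{-1}, P = (g/Kp)^(1/1) = (0.3003/0.00221)^(1/1) = 136 kPa.

P = 136 kPa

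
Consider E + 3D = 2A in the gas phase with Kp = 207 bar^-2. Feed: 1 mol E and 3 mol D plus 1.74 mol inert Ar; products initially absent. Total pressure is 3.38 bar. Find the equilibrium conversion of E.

X = 0.836

Take 1 mol E as basis and let X be its fractional conversion, so ξ = X.
Mole table: n_E = 1 − X; n_D = 3 − 3X; n_A = 2X; n_I = 1.74 (inert).
Total moles n_T = 5.74 − 2X.
y_i = n_i/n_T, p_i = y_i·P. Kp = p_A^2 / (p_E p_D^3).
This yields a degree-4 equation in X; solving on (0,1), X = 0.836.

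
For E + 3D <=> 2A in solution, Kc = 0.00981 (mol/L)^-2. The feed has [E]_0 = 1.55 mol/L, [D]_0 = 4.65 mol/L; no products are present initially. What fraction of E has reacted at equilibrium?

Let X = conversion of E; extent ξ = 1.55·X mol/L.
Concentrations: [E] = 1.55 − 1.55X; [D] = 4.65 − 4.65X; [A] = 3.1X.
Kc = [A]^2 / ([E] [D]^3).
Setting equal to 0.00981 and solving for X on (0,1) gives X = 0.234.

X = 0.234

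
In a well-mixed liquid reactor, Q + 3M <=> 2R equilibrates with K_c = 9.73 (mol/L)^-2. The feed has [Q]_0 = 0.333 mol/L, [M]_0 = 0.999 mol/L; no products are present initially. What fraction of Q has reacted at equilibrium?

X = 0.549

Let X = conversion of Q; extent ξ = 0.333·X mol/L.
Concentrations: [Q] = 0.333 − 0.333X; [M] = 0.999 − 0.999X; [R] = 0.666X.
K_c = [R]^2 / ([Q] [M]^3).
Equating to 9.73 (mol/L)^-2: the physical root is X = 0.549.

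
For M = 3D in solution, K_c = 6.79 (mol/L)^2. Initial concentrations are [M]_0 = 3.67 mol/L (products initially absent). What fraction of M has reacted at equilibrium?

X = 0.242

Let X = conversion of M; extent ξ = 3.67·X mol/L.
Concentrations: [M] = 3.67 − 3.67X; [D] = 11X.
K_c = [D]^3 / ([M]).
Solving K_c = 6.79 for X ∈ (0,1): X = 0.242.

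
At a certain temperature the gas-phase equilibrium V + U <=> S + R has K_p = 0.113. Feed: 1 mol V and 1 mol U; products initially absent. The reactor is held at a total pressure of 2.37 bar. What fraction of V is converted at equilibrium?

X = 0.252

Basis: 1 mol V initially; let X = conversion of V. Extent ξ = X.
Mole table: n_V = 1 − X; n_U = 1 − X; n_S = X; n_R = X.
Total moles n_T = 2 (Δν = 0, constant).
With p_i = (n_i/n_T)P, K_p = p_S p_R / (p_V p_U).
This yields a degree-2 equation in X; solving on (0,1), X = 0.252.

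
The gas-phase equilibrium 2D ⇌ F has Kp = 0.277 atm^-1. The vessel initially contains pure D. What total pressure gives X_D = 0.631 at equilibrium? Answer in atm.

Let X = conversion of D (basis 1 mol D); extent of reaction ξ = 0.5X.
Mole table: n_D = 1 − X; n_F = 0.5X.
n_T = Σnᵢ = 1 − 0.5X.
Kp = p_F / (p_D^2) with p_i = (n_i/n_T)·P.
At X = 0.631: the mole-fraction product g(X) = Π y_i^ν_i = 1.586. Since Kp = g(X)·P^{-1}, P = (g/Kp)^(1/1) = (1.586/0.277)^(1/1) = 5.73 atm.

P = 5.73 atm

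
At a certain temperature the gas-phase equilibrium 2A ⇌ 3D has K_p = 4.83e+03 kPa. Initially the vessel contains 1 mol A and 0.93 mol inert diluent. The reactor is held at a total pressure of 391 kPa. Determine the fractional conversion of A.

X = 0.769

Basis: 1 mol A initially; let X = conversion of A. Extent ξ = 0.5X.
Species balance: n_A = 1 − X; n_D = 1.5X; n_I = 0.93 (inert).
n_T = Σnᵢ = 1.93 + 0.5X.
y_i = n_i/n_T, p_i = y_i·P. K_p = p_D^3 / (p_A^2).
Setting this equal to 4.83e+03 kPa and taking the physical root (0 < X < 1) gives X = 0.769.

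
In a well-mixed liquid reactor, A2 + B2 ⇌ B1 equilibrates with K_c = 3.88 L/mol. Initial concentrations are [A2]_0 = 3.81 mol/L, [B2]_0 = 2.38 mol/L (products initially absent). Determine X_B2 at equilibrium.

Let X = conversion of B2; extent ξ = 2.38·X mol/L.
Concentrations: [A2] = 3.81 − 2.38X; [B2] = 2.38 − 2.38X; [B1] = 2.38X.
K_c = [B1] / ([A2] [B2]).
Setting equal to 3.88 and solving for X on (0,1) gives X = 0.871.

X = 0.871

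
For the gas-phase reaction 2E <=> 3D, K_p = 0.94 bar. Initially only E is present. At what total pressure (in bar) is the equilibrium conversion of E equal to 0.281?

P = 7.4 bar

Let X = conversion of E (basis 1 mol E); extent of reaction ξ = 0.5X.
Species balance: n_E = 1 − X; n_D = 1.5X.
n_T = Σnᵢ = 1 + 0.5X.
K_p = p_D^3 / (p_E^2) with p_i = (n_i/n_T)·P.
At X = 0.281: the mole-fraction product g(X) = Π y_i^ν_i = 0.127. Since K_p = g(X)·P^{1}, P = (K_p/g)^(1/1) = (0.94/0.127)^(1/1) = 7.4 bar.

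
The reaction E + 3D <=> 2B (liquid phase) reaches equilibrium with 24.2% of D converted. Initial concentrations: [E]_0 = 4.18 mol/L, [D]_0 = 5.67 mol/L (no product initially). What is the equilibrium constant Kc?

Let X = conversion of D.
Concentrations: [E] = 4.18 − 1.89X; [D] = 5.67 − 5.67X; [B] = 3.78X.
At X = 0.242: [E] = 3.72, [D] = 4.3, [B] = 0.915.
Kc = [B]^2 / ([E] [D]^3) = 0.00283 (mol/L)^-2.

Kc = 0.00283 (mol/L)^-2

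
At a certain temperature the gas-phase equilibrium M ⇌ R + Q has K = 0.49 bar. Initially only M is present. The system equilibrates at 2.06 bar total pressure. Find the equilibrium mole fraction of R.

Basis: 1 mol M initially; let X = conversion of M. Extent ξ = X.
Species balance: n_M = 1 − X; n_R = X; n_Q = X.
Total moles n_T = 1 + X.
With p_i = (n_i/n_T)P, K = p_R p_Q / (p_M).
Equating to 0.49 bar and solving on 0 < X < 1: X = 0.438.
Then n_R = 0.438, n_T = 1.44, so y_R = 0.305.

y_R = 0.305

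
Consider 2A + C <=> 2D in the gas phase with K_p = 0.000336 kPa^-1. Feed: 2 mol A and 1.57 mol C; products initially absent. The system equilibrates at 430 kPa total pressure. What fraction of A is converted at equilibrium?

Basis: 2 mol A initially; let X = conversion of A. Extent ξ = X.
Mole table: n_A = 2 − 2X; n_C = 1.57 − X; n_D = 2X.
Total moles n_T = 3.57 − X.
y_i = n_i/n_T, p_i = y_i·P. K_p = p_D^2 / (p_A^2 p_C).
This yields a degree-3 equation in X; solving on (0,1), X = 0.195.

X = 0.195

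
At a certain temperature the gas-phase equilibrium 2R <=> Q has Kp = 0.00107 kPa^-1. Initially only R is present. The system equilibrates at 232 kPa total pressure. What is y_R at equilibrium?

Let X = conversion of R (basis 1 mol R); extent of reaction ξ = 0.5X.
At extent ξ: n_R = 1 − X; n_Q = 0.5X.
Summing: n_T = 1 − 0.5X.
With p_i = (n_i/n_T)P, Kp = p_Q / (p_R^2).
This yields a degree-2 equation in X; solving on (0,1), X = 0.292.
Then n_R = 0.708, n_T = 0.854, so y_R = 0.829.

y_R = 0.829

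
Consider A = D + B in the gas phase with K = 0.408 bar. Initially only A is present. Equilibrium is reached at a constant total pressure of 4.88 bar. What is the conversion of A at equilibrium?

Take 1 mol A as basis and let X be its fractional conversion, so ξ = X.
Species balance: n_A = 1 − X; n_D = X; n_B = X.
n_T = Σnᵢ = 1 + X.
With p_i = (n_i/n_T)P, K = p_D p_B / (p_A).
Setting this equal to 0.408 bar and taking the physical root (0 < X < 1) gives X = 0.278.

X = 0.278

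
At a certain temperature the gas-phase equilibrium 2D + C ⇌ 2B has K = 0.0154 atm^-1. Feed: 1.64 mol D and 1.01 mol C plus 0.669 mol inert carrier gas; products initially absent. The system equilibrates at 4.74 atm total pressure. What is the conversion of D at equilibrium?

X = 0.125

Take 1.64 mol D as basis and let X be its fractional conversion, so ξ = 0.82X.
At extent ξ: n_D = 1.64 − 1.64X; n_C = 1.01 − 0.82X; n_B = 1.64X; n_I = 0.669 (inert).
Total moles n_T = 3.32 − 0.82X.
Mole fractions y_i = n_i/n_T; K = p_B^2 / (p_D^2 p_C) with p_i = y_i·P.
Substituting and setting equal to 0.0154 atm^-1 gives a polynomial in X; the root in (0,1) is X = 0.125.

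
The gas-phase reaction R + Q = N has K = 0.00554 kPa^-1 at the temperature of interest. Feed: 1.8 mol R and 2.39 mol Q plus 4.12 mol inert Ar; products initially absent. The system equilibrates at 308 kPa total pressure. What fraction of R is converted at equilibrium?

X = 0.290

Take 1.8 mol R as basis and let X be its fractional conversion, so ξ = 1.8X.
Species balance: n_R = 1.8 − 1.8X; n_Q = 2.39 − 1.8X; n_N = 1.8X; n_I = 4.12 (inert).
Total moles n_T = 8.31 − 1.8X.
y_i = n_i/n_T, p_i = y_i·P. K = p_N / (p_R p_Q).
Equating to 0.00554 kPa^-1 and solving on 0 < X < 1: X = 0.290.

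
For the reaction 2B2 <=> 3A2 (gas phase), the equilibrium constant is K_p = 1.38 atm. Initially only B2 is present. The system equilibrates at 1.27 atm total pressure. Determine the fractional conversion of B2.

Take 1 mol B2 as basis and let X be its fractional conversion, so ξ = 0.5X.
Mole table: n_B2 = 1 − X; n_A2 = 1.5X.
Summing: n_T = 1 + 0.5X.
With p_i = (n_i/n_T)P, K_p = p_A2^3 / (p_B2^2).
Substituting and setting equal to 1.38 atm gives a polynomial in X; the root in (0,1) is X = 0.478.

X = 0.478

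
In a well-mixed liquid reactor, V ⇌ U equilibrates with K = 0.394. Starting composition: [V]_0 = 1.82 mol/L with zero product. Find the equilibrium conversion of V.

Let X = conversion of V; extent ξ = 1.82·X mol/L.
Concentrations: [V] = 1.82 − 1.82X; [U] = 1.82X.
K = [U] / ([V]).
Setting equal to 0.394 and solving for X on (0,1) gives X = 0.283.

X = 0.283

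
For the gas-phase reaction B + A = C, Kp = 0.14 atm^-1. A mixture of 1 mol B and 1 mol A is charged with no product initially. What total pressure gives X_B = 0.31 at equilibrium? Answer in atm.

Let X = conversion of B (basis 1 mol B); extent of reaction ξ = X.
At extent ξ: n_B = 1 − X; n_A = 1 − X; n_C = X.
Total moles n_T = 2 − X.
Kp = p_C / (p_B p_A) with p_i = (n_i/n_T)·P.
At X = 0.31: the mole-fraction product g(X) = Π y_i^ν_i = 1.1. Since Kp = g(X)·P^{-1}, P = (g/Kp)^(1/1) = (1.1/0.14)^(1/1) = 7.86 atm.

P = 7.86 atm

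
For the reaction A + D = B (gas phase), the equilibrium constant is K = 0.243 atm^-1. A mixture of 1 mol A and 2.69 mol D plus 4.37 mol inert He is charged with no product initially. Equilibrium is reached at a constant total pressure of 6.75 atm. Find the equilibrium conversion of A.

X = 0.333

Take 1 mol A as basis and let X be its fractional conversion, so ξ = X.
Moles: n_A = 1 − X; n_D = 2.69 − X; n_B = X; n_I = 4.37 (inert).
Total moles n_T = 8.06 − X.
With p_i = (n_i/n_T)P, K = p_B / (p_A p_D).
This yields a degree-2 equation in X; solving on (0,1), X = 0.333.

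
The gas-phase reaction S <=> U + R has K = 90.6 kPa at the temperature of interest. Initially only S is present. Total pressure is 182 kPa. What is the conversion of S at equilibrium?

Take 1 mol S as basis and let X be its fractional conversion, so ξ = X.
Mole table: n_S = 1 − X; n_U = X; n_R = X.
n_T = Σnᵢ = 1 + X.
Mole fractions y_i = n_i/n_T; K = p_U p_R / (p_S) with p_i = y_i·P.
This yields a degree-2 equation in X; solving on (0,1), X = 0.577.

X = 0.577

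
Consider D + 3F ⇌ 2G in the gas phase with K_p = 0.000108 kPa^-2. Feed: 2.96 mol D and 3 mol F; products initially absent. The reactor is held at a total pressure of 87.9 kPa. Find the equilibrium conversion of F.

X = 0.368

Basis: 3 mol F initially; let X = conversion of F. Extent ξ = X.
At extent ξ: n_D = 2.96 − X; n_F = 3 − 3X; n_G = 2X.
Summing: n_T = 5.96 − 2X.
With p_i = (n_i/n_T)P, K_p = p_G^2 / (p_D p_F^3).
Substituting and setting equal to 0.000108 kPa^-2 gives a polynomial in X; the root in (0,1) is X = 0.368.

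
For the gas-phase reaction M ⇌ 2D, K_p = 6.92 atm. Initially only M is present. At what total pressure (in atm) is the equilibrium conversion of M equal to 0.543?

Let X = conversion of M (basis 1 mol M); extent of reaction ξ = X.
Mole table: n_M = 1 − X; n_D = 2X.
Summing: n_T = 1 + X.
K_p = p_D^2 / (p_M) with p_i = (n_i/n_T)·P.
At X = 0.543: the mole-fraction product g(X) = Π y_i^ν_i = 1.673. Since K_p = g(X)·P^{1}, P = (K_p/g)^(1/1) = (6.92/1.673)^(1/1) = 4.14 atm.

P = 4.14 atm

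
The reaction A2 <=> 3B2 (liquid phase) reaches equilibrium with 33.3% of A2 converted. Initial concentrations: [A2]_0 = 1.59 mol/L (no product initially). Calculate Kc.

Kc = 3.78 (mol/L)^2

Let X = conversion of A2.
Concentrations: [A2] = 1.59 − 1.59X; [B2] = 4.77X.
At X = 0.333: [A2] = 1.06, [B2] = 1.59.
Kc = [B2]^3 / ([A2]) = 3.78 (mol/L)^2.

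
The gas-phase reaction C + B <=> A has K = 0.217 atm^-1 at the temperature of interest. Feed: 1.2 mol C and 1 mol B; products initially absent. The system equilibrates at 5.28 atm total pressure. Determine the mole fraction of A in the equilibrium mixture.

y_A = 0.186

Take 1 mol B as basis and let X be its fractional conversion, so ξ = X.
Species balance: n_C = 1.2 − X; n_B = 1 − X; n_A = X.
n_T = Σnᵢ = 2.2 − X.
Mole fractions y_i = n_i/n_T; K = p_A / (p_C p_B) with p_i = y_i·P.
Substituting and setting equal to 0.217 atm^-1 gives a polynomial in X; the root in (0,1) is X = 0.346.
Then n_A = 0.346, n_T = 1.85, so y_A = 0.186.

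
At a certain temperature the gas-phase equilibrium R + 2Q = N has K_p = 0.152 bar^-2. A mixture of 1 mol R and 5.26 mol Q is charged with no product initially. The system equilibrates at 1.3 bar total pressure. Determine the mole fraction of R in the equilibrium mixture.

Basis: 1 mol R initially; let X = conversion of R. Extent ξ = X.
At extent ξ: n_R = 1 − X; n_Q = 5.26 − 2X; n_N = X.
Summing: n_T = 6.26 − 2X.
Mole fractions y_i = n_i/n_T; K_p = p_N / (p_R p_Q^2) with p_i = y_i·P.
Equating to 0.152 bar^-2 and solving on 0 < X < 1: X = 0.151.
Then n_R = 0.849, n_T = 5.96, so y_R = 0.142.

y_R = 0.142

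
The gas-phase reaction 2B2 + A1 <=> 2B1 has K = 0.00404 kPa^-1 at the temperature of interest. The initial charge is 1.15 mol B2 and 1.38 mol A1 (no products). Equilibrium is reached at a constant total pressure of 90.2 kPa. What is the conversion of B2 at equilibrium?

X = 0.302

Let X = conversion of B2 (basis 1.15 mol B2); extent of reaction ξ = 0.575X.
At extent ξ: n_B2 = 1.15 − 1.15X; n_A1 = 1.38 − 0.575X; n_B1 = 1.15X.
Summing: n_T = 2.53 − 0.575X.
With p_i = (n_i/n_T)P, K = p_B1^2 / (p_B2^2 p_A1).
This yields a degree-3 equation in X; solving on (0,1), X = 0.302.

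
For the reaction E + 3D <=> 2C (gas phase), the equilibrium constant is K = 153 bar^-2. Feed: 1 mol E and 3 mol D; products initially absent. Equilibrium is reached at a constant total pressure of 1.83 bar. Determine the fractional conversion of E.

X = 0.819

Let X = conversion of E (basis 1 mol E); extent of reaction ξ = X.
Moles: n_E = 1 − X; n_D = 3 − 3X; n_C = 2X.
n_T = Σnᵢ = 4 − 2X.
With p_i = (n_i/n_T)P, K = p_C^2 / (p_E p_D^3).
This yields a degree-4 equation in X; solving on (0,1), X = 0.819.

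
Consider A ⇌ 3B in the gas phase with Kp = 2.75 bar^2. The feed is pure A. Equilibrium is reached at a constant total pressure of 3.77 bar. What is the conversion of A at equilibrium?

X = 0.227

Take 1 mol A as basis and let X be its fractional conversion, so ξ = X.
Mole table: n_A = 1 − X; n_B = 3X.
Summing: n_T = 1 + 2X.
y_i = n_i/n_T, p_i = y_i·P. Kp = p_B^3 / (p_A).
Substituting and setting equal to 2.75 bar^2 gives a polynomial in X; the root in (0,1) is X = 0.227.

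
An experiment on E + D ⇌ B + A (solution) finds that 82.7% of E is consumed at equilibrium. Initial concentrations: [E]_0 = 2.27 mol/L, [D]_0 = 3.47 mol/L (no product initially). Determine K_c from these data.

Let X = conversion of E.
Concentrations: [E] = 2.27 − 2.27X; [D] = 3.47 − 2.27X; [B] = 2.27X; [A] = 2.27X.
At X = 0.827: [E] = 0.393, [D] = 1.59, [B] = 1.88, [A] = 1.88.
K_c = [B] [A] / ([E] [D]) = 5.63.

K_c = 5.63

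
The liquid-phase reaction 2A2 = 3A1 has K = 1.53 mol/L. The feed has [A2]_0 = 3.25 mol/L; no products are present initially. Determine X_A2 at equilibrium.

Let X = conversion of A2; extent ξ = 3.25X/2 mol/L.
Concentrations: [A2] = 3.25 − 3.25X; [A1] = 4.88X.
K = [A1]^3 / ([A2]^2).
Solving K = 1.53 for X ∈ (0,1): X = 0.378.

X = 0.378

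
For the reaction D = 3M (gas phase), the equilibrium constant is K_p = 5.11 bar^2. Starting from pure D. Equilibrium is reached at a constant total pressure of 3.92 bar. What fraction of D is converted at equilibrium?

X = 0.278

Let X = conversion of D (basis 1 mol D); extent of reaction ξ = X.
At extent ξ: n_D = 1 − X; n_M = 3X.
Summing: n_T = 1 + 2X.
y_i = n_i/n_T, p_i = y_i·P. K_p = p_M^3 / (p_D).
Setting this equal to 5.11 bar^2 and taking the physical root (0 < X < 1) gives X = 0.278.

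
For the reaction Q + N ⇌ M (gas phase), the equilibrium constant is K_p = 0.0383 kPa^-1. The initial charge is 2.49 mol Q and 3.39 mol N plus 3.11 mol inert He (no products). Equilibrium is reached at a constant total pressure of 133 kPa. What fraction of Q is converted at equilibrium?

Let X = conversion of Q (basis 2.49 mol Q); extent of reaction ξ = 2.49X.
Species balance: n_Q = 2.49 − 2.49X; n_N = 3.39 − 2.49X; n_M = 2.49X; n_I = 3.11 (inert).
Total moles n_T = 8.99 − 2.49X.
Mole fractions y_i = n_i/n_T; K_p = p_M / (p_Q p_N) with p_i = y_i·P.
Setting this equal to 0.0383 kPa^-1 and taking the physical root (0 < X < 1) gives X = 0.570.

X = 0.570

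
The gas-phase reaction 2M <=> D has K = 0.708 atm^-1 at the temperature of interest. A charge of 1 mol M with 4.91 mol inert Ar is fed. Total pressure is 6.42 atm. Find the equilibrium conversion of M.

X = 0.462

Basis: 1 mol M initially; let X = conversion of M. Extent ξ = 0.5X.
Species balance: n_M = 1 − X; n_D = 0.5X; n_I = 4.91 (inert).
n_T = Σnᵢ = 5.91 − 0.5X.
Mole fractions y_i = n_i/n_T; K = p_D / (p_M^2) with p_i = y_i·P.
This yields a degree-2 equation in X; solving on (0,1), X = 0.462.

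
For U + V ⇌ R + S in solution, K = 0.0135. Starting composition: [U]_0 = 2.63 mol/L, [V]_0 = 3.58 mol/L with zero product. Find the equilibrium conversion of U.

X = 0.121

Let X = conversion of U; extent ξ = 2.63·X mol/L.
Concentrations: [U] = 2.63 − 2.63X; [V] = 3.58 − 2.63X; [R] = 2.63X; [S] = 2.63X.
K = [R] [S] / ([U] [V]).
This equals 0.0135 at X = 0.121 (the root in 0 < X < 1).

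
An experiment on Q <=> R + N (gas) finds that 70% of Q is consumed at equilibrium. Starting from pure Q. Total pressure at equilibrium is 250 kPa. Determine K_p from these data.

K_p = 240 kPa

Basis: 1 mol Q initially; let X = conversion of Q. Extent ξ = X.
Mole table: n_Q = 1 − X; n_R = X; n_N = X.
n_T = Σnᵢ = 1 + X.
At X = 0.7: n_Q = 0.3, n_R = 0.7, n_N = 0.7, n_T = 1.7.
p_i = (n_i/n_T)·P. K_p = p_R p_N / (p_Q) = 240 kPa.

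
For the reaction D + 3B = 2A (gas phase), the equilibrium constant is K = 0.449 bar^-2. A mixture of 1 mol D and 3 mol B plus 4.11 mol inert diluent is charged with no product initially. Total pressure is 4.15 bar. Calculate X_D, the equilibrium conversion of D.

X = 0.379

Take 1 mol D as basis and let X be its fractional conversion, so ξ = X.
Mole table: n_D = 1 − X; n_B = 3 − 3X; n_A = 2X; n_I = 4.11 (inert).
Total moles n_T = 8.11 − 2X.
Mole fractions y_i = n_i/n_T; K = p_A^2 / (p_D p_B^3) with p_i = y_i·P.
This yields a degree-4 equation in X; solving on (0,1), X = 0.379.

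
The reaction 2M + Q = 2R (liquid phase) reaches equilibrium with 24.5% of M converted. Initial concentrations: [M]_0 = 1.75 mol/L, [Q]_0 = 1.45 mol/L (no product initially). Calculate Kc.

Let X = conversion of M.
Concentrations: [M] = 1.75 − 1.75X; [Q] = 1.45 − 0.875X; [R] = 1.75X.
At X = 0.245: [M] = 1.32, [Q] = 1.24, [R] = 0.429.
Kc = [R]^2 / ([M]^2 [Q]) = 0.0852 L/mol.

Kc = 0.0852 L/mol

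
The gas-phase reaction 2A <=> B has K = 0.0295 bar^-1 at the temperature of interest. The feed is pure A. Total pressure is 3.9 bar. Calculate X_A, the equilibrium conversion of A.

Let X = conversion of A (basis 1 mol A); extent of reaction ξ = 0.5X.
At extent ξ: n_A = 1 − X; n_B = 0.5X.
n_T = Σnᵢ = 1 − 0.5X.
Mole fractions y_i = n_i/n_T; K = p_B / (p_A^2) with p_i = y_i·P.
This yields a degree-2 equation in X; solving on (0,1), X = 0.172.

X = 0.172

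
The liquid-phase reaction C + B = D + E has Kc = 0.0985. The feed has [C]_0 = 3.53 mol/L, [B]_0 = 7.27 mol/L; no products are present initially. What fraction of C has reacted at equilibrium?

X = 0.336

Let X = conversion of C; extent ξ = 3.53·X mol/L.
Concentrations: [C] = 3.53 − 3.53X; [B] = 7.27 − 3.53X; [D] = 3.53X; [E] = 3.53X.
Kc = [D] [E] / ([C] [B]).
Equating to 0.0985: the physical root is X = 0.336.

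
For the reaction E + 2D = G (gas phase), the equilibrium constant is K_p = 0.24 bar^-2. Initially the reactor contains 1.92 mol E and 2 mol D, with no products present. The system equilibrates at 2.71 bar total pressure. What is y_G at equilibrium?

Basis: 2 mol D initially; let X = conversion of D. Extent ξ = X.
Species balance: n_E = 1.92 − X; n_D = 2 − 2X; n_G = X.
Total moles n_T = 3.92 − 2X.
y_i = n_i/n_T, p_i = y_i·P. K_p = p_G / (p_E p_D^2).
Setting this equal to 0.24 bar^-2 and taking the physical root (0 < X < 1) gives X = 0.398.
Then n_G = 0.398, n_T = 3.12, so y_G = 0.127.

y_G = 0.127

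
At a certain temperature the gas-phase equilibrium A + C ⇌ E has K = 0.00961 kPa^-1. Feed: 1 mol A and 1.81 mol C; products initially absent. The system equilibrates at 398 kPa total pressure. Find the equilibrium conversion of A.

X = 0.671

Let X = conversion of A (basis 1 mol A); extent of reaction ξ = X.
Species balance: n_A = 1 − X; n_C = 1.81 − X; n_E = X.
Total moles n_T = 2.81 − X.
With p_i = (n_i/n_T)P, K = p_E / (p_A p_C).
This yields a degree-2 equation in X; solving on (0,1), X = 0.671.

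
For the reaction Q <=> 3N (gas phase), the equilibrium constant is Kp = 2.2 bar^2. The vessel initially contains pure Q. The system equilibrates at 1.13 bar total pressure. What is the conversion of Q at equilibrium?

X = 0.503

Basis: 1 mol Q initially; let X = conversion of Q. Extent ξ = X.
Moles: n_Q = 1 − X; n_N = 3X.
Total moles n_T = 1 + 2X.
With p_i = (n_i/n_T)P, Kp = p_N^3 / (p_Q).
Substituting and setting equal to 2.2 bar^2 gives a polynomial in X; the root in (0,1) is X = 0.503.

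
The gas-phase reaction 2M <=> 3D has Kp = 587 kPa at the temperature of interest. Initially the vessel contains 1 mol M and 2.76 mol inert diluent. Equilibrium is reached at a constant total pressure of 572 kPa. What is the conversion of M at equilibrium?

Let X = conversion of M (basis 1 mol M); extent of reaction ξ = 0.5X.
At extent ξ: n_M = 1 − X; n_D = 1.5X; n_I = 2.76 (inert).
n_T = Σnᵢ = 3.76 + 0.5X.
y_i = n_i/n_T, p_i = y_i·P. Kp = p_D^3 / (p_M^2).
Substituting and setting equal to 587 kPa gives a polynomial in X; the root in (0,1) is X = 0.591.

X = 0.591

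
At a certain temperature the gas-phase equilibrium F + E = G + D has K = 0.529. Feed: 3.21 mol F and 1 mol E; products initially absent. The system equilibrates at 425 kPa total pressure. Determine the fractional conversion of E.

X = 0.668

Take 1 mol E as basis and let X be its fractional conversion, so ξ = X.
Moles: n_F = 3.21 − X; n_E = 1 − X; n_G = X; n_D = X.
Total moles n_T = 4.21 (Δν = 0, constant).
Mole fractions y_i = n_i/n_T; K = p_G p_D / (p_F p_E) with p_i = y_i·P.
Setting this equal to 0.529 and taking the physical root (0 < X < 1) gives X = 0.668.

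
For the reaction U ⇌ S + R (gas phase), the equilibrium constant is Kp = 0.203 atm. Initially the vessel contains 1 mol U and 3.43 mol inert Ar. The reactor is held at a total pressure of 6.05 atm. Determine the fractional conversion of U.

Let X = conversion of U (basis 1 mol U); extent of reaction ξ = X.
Moles: n_U = 1 − X; n_S = X; n_R = X; n_I = 3.43 (inert).
Summing: n_T = 4.43 + X.
Mole fractions y_i = n_i/n_T; Kp = p_S p_R / (p_U) with p_i = y_i·P.
Setting this equal to 0.203 atm and taking the physical root (0 < X < 1) gives X = 0.328.

X = 0.328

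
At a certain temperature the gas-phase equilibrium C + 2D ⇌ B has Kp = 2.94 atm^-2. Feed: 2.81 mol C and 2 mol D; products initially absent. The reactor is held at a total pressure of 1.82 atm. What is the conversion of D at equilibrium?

Let X = conversion of D (basis 2 mol D); extent of reaction ξ = X.
At extent ξ: n_C = 2.81 − X; n_D = 2 − 2X; n_B = X.
Summing: n_T = 4.81 − 2X.
Mole fractions y_i = n_i/n_T; Kp = p_B / (p_C p_D^2) with p_i = y_i·P.
Setting this equal to 2.94 atm^-2 and taking the physical root (0 < X < 1) gives X = 0.687.

X = 0.687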